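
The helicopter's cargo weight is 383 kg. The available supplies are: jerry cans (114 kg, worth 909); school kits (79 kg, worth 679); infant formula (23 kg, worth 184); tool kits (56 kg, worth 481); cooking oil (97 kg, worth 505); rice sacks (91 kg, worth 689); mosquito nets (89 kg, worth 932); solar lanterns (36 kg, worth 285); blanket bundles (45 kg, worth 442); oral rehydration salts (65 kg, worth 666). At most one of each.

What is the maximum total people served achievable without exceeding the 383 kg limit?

3495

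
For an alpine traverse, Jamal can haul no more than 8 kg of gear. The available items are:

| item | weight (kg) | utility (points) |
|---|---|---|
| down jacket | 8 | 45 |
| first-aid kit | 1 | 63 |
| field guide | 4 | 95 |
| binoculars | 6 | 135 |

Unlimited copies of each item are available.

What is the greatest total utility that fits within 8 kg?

Best packing: 8×first-aid kit — 8 kg, 504 total.
Every other selection either busts 8 kg or fails to beat 504.

504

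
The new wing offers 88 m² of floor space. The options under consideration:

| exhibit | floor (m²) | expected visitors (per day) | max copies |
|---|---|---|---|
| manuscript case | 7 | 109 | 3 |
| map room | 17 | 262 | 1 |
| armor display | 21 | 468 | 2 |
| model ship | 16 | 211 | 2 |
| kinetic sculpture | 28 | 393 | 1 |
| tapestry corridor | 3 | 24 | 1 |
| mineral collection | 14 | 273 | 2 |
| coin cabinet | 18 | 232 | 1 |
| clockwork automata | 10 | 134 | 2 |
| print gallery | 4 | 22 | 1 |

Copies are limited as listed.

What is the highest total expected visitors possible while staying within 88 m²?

The ratio heuristic lands on 2×manuscript case + 2×armor display + tapestry corridor + 2×mineral collection (1724) but leaves 1 m² idle.
The 17 m² tied up in 2×manuscript case and tapestry corridor is better spent on map room — total rises to 1744 (87 m²).
Nothing else within 88 m² beats 1744.

1744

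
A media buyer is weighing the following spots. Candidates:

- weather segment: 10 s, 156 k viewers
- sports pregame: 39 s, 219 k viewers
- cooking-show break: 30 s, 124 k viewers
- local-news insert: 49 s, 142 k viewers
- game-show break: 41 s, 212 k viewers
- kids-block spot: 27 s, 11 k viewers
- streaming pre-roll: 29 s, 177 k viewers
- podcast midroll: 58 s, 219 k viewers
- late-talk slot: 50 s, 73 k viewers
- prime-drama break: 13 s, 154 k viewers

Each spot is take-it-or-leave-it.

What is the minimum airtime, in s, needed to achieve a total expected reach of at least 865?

Need the lightest bundle worth ≥ 865.
weather segment + sports pregame + game-show break + streaming pre-roll + prime-drama break: 918 expected reach at 132 s.
Any bundle with less than 132 s falls short of 865.

132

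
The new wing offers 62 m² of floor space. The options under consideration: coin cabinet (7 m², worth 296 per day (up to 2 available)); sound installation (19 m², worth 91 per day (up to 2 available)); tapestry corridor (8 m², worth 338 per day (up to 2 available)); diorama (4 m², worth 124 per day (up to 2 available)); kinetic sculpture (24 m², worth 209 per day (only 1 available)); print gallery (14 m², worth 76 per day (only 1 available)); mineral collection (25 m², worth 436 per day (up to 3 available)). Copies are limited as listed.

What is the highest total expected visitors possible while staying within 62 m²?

By expected visitors per m²: coin cabinet 42.29, tapestry corridor 42.25, diorama 31.00, mineral collection 17.44 lead.
Taking the top-ratio exhibits first gives 2×coin cabinet + 2×tapestry corridor + 2×diorama + kinetic sculpture for 1725 (62 m²).
The 28 m² tied up in diorama and kinetic sculpture is better spent on mineral collection — total rises to 1828 (59 m²).

1828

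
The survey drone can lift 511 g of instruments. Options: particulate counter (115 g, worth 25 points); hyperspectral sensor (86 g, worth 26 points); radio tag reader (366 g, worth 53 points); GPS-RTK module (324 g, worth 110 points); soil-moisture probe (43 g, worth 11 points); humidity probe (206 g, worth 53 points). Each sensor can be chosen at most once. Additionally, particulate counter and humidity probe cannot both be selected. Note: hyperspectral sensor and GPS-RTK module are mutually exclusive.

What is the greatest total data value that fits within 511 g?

Taking particulate counter + GPS-RTK module + soil-moisture probe: 482 g used, 146 in data value.
Nothing else feasible within 511 g beats 146.

146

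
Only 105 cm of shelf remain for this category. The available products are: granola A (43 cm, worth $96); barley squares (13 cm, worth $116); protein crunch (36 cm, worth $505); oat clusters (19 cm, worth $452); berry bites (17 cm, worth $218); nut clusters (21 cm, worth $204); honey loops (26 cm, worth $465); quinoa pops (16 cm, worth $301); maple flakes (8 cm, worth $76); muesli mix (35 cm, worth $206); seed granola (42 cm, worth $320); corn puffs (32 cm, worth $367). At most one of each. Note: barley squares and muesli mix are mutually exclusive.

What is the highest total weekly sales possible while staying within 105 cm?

Ranking by ratio (weekly sales/cm): oat clusters 23.79, quinoa pops 18.81, honey loops 17.88.
Taking protein crunch + oat clusters + honey loops + quinoa pops + maple flakes: 105 cm used, 1799 in weekly sales.
No other feasible combination exceeds 1799.

1799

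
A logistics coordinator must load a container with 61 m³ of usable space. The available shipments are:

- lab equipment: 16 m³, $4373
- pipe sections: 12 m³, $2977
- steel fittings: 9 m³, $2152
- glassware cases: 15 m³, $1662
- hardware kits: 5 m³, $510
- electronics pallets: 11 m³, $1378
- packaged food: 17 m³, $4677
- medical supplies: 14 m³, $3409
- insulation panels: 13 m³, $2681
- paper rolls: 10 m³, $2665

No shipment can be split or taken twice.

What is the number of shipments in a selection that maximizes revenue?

5

The maximum revenue within 61 m³ is 15576.
lab equipment + pipe sections + steel fittings + medical supplies + paper rolls hits 15576 at 61 m³.
All optima have 5 shipments.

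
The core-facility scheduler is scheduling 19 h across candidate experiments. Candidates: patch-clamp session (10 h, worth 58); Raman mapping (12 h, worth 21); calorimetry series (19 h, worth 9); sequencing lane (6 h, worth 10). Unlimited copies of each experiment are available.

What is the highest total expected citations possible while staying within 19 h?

68

Ranking by ratio (expected citations/h): patch-clamp session 5.80, Raman mapping 1.75, sequencing lane 1.67, calorimetry series 0.47.
Best packing: patch-clamp session + sequencing lane — 16 h, 68 total.
Every other selection either busts 19 h or fails to beat 68.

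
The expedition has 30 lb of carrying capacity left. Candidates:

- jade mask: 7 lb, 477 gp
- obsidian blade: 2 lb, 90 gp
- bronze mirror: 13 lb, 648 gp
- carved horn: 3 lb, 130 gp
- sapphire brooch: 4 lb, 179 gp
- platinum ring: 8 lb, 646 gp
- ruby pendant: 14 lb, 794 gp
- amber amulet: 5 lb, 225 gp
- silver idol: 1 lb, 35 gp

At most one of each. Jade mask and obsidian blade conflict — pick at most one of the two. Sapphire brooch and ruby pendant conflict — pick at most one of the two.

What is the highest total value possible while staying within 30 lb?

Taking jade mask + platinum ring + ruby pendant + silver idol: 30 lb used, 1952 in value.

1952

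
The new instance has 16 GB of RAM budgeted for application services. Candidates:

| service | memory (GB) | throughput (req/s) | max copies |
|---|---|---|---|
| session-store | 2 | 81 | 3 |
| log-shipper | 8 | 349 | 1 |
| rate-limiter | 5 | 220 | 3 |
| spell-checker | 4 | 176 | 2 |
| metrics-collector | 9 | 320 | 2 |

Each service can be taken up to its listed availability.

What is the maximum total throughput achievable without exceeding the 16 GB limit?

701

Density check — rate-limiter 44.00, spell-checker 44.00, log-shipper 43.62, session-store 40.50 are the best per GB.
The ratio heuristic lands on 3×rate-limiter (660) but leaves 1 GB idle.
Replace 3×rate-limiter with log-shipper + 2×spell-checker: the trade gains 41 net, giving 701 at 16 GB.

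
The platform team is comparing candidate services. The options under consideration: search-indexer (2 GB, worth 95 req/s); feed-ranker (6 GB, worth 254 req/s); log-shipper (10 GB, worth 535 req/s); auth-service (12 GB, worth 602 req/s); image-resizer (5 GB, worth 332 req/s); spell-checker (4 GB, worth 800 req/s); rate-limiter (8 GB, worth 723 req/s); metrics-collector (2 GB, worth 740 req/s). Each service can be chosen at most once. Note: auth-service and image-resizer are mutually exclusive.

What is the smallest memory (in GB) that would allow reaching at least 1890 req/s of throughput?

13

Look for the lowest-memory combination reaching 1890.
Taking search-indexer + image-resizer + spell-checker + metrics-collector gives 1967 (≥ 1890) for 13 GB.
Below 13 GB the best achievable stays under 1890.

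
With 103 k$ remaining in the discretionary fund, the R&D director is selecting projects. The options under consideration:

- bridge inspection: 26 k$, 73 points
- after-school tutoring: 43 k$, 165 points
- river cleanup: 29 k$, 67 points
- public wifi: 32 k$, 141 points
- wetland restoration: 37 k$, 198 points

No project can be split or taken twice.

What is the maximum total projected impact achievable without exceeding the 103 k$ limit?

412

Taking bridge inspection + public wifi + wetland restoration: 95 k$ used, 412 in projected impact.
The closest alternative, river cleanup + public wifi + wetland restoration, reaches only 406.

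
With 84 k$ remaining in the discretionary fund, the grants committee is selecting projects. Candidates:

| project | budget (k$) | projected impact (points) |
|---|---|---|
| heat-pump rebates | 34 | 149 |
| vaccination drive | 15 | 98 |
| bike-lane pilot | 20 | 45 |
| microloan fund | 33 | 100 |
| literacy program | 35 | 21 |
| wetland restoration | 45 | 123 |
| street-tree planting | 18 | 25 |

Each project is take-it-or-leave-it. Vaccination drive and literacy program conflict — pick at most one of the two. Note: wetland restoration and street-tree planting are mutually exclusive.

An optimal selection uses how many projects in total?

3

The maximum projected impact within 84 k$ is 347.
One optimal bundle: heat-pump rebates + vaccination drive + microloan fund (82 k$).
Every optimal selection uses 3 projects.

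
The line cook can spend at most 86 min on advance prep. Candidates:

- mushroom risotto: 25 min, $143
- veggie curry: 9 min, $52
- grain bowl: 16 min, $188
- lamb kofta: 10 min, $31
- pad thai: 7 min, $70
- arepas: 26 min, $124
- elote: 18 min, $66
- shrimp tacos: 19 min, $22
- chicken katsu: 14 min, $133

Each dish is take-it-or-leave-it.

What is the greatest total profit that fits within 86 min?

The ratio ordering already packs tightly: mushroom risotto + veggie curry + grain bowl + lamb kofta + pad thai + chicken katsu, 81 min, 617.
Every other selection either busts 86 min or fails to beat 617.

617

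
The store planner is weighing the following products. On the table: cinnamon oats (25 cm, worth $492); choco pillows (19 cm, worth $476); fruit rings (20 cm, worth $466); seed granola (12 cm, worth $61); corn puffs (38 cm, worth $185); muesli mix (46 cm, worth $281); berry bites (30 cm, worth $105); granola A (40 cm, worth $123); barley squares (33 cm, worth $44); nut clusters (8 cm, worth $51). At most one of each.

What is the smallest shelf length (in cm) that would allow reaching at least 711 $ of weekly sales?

39

Look for the lowest-shelf combination reaching 711.
choco pillows + fruit rings reaches 942 using 39 cm.
Below 39 cm the best achievable stays under 711.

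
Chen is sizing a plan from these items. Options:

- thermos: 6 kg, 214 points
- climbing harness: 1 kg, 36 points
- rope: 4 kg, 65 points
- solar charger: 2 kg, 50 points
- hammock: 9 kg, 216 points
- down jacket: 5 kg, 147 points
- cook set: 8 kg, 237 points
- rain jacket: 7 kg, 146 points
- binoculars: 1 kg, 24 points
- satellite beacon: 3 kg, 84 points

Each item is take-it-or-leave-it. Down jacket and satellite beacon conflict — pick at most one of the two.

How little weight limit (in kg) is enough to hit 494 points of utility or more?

16

Minimise kg subject to total utility ≥ 494.
Taking thermos + solar charger + cook set gives 501 (≥ 494) for 16 kg.
Any bundle with less than 16 kg falls short of 494.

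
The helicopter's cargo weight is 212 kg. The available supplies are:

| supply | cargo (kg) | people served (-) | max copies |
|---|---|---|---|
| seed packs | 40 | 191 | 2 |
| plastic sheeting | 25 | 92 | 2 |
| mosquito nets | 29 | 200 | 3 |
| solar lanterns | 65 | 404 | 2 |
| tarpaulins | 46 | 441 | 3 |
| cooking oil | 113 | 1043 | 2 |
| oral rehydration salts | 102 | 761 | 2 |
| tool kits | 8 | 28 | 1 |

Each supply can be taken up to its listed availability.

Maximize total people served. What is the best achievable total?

1925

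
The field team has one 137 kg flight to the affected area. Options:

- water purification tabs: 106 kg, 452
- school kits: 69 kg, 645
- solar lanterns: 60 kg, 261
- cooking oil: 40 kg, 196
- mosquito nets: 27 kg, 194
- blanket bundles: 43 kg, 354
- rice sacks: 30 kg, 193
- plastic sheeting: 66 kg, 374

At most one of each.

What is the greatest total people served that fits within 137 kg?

1035

A density-first pass picks school kits + blanket bundles — 999 at 112 kg.
Dropping blanket bundles frees 43 kg; slotting in cooking oil + mosquito nets (67 kg) lifts the total to 1035 at 136 kg.
The closest alternative, school kits + mosquito nets + rice sacks, reaches only 1032.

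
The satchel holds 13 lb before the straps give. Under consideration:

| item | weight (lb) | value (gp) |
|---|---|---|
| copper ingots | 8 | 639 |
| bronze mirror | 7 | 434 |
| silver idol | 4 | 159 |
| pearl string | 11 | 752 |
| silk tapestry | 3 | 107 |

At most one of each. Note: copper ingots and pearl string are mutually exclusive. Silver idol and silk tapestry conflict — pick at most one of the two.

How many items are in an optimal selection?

2

Optimal total is 798.
For example copper ingots + silver idol achieves it, using 12 lb.
Any selection reaching 798 contains exactly 2 items.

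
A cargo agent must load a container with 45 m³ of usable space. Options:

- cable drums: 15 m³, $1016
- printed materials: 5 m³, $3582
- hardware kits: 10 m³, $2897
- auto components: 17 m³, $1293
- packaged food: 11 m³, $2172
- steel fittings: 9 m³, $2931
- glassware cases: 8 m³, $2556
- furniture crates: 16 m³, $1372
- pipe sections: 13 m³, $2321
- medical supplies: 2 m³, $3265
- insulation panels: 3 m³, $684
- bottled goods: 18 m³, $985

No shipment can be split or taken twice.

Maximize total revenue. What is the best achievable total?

17403

By revenue per m³: medical supplies 1632.50, printed materials 716.40, steel fittings 325.67 lead.
The ratio heuristic lands on printed materials + hardware kits + steel fittings + glassware cases + medical supplies + insulation panels (15915) but leaves 8 m³ idle.
Dropping insulation panels frees 3 m³; slotting in packaged food (11 m³) lifts the total to 17403 at 45 m³.
The closest alternative, printed materials + hardware kits + steel fittings + glassware cases + medical supplies + insulation panels, reaches only 15915.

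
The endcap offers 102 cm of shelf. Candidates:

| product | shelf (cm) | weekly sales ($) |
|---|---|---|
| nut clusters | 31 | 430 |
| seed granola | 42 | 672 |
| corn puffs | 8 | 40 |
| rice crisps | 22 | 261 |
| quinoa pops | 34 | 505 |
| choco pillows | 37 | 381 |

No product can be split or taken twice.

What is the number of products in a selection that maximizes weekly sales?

3

Optimal total is 1438.
seed granola + rice crisps + quinoa pops hits 1438 at 98 cm.
Every optimal selection uses 3 products.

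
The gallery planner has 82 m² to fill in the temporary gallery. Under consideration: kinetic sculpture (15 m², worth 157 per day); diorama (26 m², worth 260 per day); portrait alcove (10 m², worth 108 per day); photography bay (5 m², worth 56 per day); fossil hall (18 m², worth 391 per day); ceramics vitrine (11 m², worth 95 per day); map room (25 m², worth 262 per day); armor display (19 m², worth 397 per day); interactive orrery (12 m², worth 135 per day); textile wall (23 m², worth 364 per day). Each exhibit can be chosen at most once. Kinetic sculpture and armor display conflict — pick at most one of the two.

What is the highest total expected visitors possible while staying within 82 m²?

1395

The ratio heuristic lands on photography bay + fossil hall + armor display + interactive orrery + textile wall (1343) but leaves 5 m² idle.
Dropping photography bay frees 5 m²; slotting in portrait alcove (10 m²) lifts the total to 1395 at 82 m².
An exhaustive check of the 1024 subsets confirms 1395.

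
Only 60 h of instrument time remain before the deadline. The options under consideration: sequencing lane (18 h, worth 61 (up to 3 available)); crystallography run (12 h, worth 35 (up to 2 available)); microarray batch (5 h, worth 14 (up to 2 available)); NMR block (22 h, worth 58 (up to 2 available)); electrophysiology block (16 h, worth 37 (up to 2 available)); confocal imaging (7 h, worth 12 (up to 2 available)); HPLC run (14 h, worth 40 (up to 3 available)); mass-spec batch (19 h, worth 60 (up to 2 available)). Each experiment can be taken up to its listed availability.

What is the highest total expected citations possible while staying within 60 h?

197

3×sequencing lane + microarray batch uses 59 of the 60 h and totals 197.
Every other selection either busts 60 h or exceeds an availability limit or fails to beat 197.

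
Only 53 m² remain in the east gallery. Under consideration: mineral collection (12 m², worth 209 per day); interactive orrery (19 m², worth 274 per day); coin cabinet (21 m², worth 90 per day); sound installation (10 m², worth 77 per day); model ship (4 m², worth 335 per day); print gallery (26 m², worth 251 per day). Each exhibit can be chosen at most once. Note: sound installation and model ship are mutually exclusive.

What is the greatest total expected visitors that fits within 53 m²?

Interactive orrery + model ship + print gallery uses 49 of the 53 m² and totals 860.
Runner-up mineral collection + interactive orrery + model ship tops out at 818.

860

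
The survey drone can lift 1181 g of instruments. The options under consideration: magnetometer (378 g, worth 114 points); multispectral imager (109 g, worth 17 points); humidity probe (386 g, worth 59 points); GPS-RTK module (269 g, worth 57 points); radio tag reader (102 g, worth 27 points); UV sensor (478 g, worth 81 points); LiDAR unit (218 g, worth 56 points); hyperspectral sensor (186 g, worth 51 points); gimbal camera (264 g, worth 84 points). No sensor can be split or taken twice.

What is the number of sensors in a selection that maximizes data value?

5

Optimal total is 332.
One optimal bundle: magnetometer + radio tag reader + LiDAR unit + hyperspectral sensor + gimbal camera (1148 g).
Any selection reaching 332 contains exactly 5 sensors.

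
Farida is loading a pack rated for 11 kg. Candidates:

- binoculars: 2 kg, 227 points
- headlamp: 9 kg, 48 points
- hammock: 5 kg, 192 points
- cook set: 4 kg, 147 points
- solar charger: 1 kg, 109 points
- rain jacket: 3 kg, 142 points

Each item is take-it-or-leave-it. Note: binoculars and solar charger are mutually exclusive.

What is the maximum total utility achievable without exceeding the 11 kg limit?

Best packing: binoculars + hammock + cook set — 11 kg, 566 total.
Runner-up binoculars + hammock + rain jacket tops out at 561.

566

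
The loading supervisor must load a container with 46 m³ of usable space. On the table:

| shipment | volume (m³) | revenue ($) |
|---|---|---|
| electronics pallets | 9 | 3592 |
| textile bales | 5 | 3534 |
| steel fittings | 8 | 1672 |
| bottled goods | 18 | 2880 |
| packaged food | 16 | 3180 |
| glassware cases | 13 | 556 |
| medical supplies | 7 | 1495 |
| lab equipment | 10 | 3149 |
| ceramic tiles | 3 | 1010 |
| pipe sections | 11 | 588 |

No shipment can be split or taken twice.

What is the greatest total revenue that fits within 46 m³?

14465

Taking the top-ratio shipments first gives electronics pallets + textile bales + steel fittings + medical supplies + lab equipment + ceramic tiles for 14452 (42 m³).
The 15 m³ tied up in steel fittings and medical supplies is better spent on packaged food — total rises to 14465 (43 m³).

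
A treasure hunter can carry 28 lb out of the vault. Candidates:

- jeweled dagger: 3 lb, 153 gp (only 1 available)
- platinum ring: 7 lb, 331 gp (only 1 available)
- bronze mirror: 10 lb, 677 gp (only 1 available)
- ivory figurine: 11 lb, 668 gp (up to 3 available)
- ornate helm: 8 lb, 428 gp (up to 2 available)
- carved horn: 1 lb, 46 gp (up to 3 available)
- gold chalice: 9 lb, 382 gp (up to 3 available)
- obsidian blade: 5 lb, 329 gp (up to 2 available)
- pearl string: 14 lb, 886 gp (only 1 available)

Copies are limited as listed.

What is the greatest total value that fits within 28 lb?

1766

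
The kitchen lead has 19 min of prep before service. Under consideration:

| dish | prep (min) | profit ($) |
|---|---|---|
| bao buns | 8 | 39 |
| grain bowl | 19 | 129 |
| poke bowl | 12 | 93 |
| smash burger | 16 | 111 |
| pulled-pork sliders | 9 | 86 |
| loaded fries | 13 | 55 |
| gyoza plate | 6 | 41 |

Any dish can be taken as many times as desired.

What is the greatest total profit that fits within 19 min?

By profit per min: pulled-pork sliders 9.56, poke bowl 7.75, smash burger 6.94 lead.
2×pulled-pork sliders uses 18 of the 19 min and totals 172.

172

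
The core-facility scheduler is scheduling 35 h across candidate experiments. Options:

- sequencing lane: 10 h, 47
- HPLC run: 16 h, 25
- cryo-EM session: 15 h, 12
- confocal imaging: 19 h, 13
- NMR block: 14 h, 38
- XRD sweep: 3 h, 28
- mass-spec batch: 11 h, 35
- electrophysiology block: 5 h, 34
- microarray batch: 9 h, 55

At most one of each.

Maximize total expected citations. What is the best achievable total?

By expected citations per h: XRD sweep 9.33, electrophysiology block 6.80, microarray batch 6.11 lead.
A density-first pass picks sequencing lane + XRD sweep + electrophysiology block + microarray batch — 164 at 27 h.
Replace XRD sweep with mass-spec batch: the trade gains 7 net, giving 171 at 35 h.
The closest alternative, sequencing lane + XRD sweep + mass-spec batch + microarray batch, reaches only 165.

171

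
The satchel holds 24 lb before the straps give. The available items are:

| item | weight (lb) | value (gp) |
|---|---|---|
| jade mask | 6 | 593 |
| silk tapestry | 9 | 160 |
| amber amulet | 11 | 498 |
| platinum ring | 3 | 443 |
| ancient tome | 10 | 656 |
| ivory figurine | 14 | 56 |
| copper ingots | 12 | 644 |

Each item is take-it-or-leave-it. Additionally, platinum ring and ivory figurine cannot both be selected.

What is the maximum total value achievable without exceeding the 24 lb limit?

The ratio ordering already packs tightly: jade mask + platinum ring + ancient tome, 19 lb, 1692.
Runner-up jade mask + platinum ring + copper ingots tops out at 1680.

1692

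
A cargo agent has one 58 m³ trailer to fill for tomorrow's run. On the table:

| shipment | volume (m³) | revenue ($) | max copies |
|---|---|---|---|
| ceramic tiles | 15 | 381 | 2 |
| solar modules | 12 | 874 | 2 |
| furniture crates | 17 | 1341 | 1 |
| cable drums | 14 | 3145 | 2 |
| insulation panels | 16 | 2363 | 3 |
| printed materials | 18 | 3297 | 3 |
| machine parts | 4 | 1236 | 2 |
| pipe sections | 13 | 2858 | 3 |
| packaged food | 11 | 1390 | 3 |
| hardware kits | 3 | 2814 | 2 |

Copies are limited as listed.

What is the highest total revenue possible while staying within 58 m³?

The ratio ordering already packs tightly: 2×cable drums + 2×machine parts + pipe sections + 2×hardware kits, 55 m³, 17248.

17248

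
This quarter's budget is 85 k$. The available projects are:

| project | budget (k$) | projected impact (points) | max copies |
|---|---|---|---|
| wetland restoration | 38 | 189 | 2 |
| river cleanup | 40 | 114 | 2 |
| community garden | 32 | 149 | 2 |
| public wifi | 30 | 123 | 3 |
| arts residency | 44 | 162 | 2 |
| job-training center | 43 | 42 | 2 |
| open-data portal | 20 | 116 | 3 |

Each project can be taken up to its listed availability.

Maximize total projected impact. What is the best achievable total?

Filling by ratio: 3×open-data portal for 348, with 25 k$ left unused.
Dropping open-data portal frees 20 k$; slotting in wetland restoration (38 k$) lifts the total to 421 at 78 k$.
No other feasible combination exceeds 421.

421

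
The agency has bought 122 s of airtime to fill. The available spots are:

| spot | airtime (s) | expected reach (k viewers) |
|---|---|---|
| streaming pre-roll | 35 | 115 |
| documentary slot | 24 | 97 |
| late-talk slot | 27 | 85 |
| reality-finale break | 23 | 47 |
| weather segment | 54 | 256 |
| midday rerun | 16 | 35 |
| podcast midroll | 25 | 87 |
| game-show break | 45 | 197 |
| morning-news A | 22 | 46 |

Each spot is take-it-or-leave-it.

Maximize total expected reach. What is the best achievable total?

The ratio heuristic lands on weather segment + midday rerun + game-show break (488) but leaves 7 s idle.
Dropping midday rerun frees 16 s; slotting in reality-finale break (23 s) lifts the total to 500 at 122 s.
The closest alternative, weather segment + game-show break + morning-news A, reaches only 499.

500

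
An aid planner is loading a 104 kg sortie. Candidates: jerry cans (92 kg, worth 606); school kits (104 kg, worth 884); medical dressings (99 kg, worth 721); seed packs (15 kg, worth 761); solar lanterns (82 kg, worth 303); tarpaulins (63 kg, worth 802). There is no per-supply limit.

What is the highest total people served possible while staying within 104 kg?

4566

By people served per kg: seed packs 50.73, tarpaulins 12.73, school kits 8.50, medical dressings 7.28 lead.
6×seed packs uses 90 of the 104 kg and totals 4566.
Every other selection either busts 104 kg or fails to beat 4566.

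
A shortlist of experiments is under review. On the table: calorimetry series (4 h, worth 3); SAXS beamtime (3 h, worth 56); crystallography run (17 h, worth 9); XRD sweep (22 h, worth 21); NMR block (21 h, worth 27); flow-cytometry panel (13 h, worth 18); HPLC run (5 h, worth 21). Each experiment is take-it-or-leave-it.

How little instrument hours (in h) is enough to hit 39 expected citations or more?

3

Look for the lowest-instrument combination reaching 39.
Taking SAXS beamtime gives 56 (≥ 39) for 3 h.
No combination under 3 h hits 39.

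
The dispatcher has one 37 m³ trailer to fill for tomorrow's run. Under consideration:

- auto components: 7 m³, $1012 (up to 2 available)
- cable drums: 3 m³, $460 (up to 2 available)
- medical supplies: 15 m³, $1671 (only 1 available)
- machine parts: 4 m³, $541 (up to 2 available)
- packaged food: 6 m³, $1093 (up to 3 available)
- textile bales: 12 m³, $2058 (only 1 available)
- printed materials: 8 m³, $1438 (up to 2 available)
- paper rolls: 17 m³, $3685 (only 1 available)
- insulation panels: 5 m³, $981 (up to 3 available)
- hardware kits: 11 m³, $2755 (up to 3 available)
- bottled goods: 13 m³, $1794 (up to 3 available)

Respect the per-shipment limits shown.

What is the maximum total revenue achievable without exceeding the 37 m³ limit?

8806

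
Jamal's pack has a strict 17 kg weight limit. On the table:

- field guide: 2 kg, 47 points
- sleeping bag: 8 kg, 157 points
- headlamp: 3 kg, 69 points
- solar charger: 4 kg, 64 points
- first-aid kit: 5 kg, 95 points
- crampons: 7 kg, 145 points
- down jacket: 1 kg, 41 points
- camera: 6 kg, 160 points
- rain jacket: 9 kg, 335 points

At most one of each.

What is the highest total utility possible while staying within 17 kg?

542

Taking the top-ratio items first gives down jacket + camera + rain jacket for 536 (16 kg).
Dropping down jacket frees 1 kg; slotting in field guide (2 kg) lifts the total to 542 at 17 kg.
The closest alternative, down jacket + camera + rain jacket, reaches only 536.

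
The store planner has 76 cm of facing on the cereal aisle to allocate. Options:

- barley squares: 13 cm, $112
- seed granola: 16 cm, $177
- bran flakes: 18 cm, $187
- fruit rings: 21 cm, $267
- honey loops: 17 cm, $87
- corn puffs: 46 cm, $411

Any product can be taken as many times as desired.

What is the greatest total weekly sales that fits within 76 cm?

913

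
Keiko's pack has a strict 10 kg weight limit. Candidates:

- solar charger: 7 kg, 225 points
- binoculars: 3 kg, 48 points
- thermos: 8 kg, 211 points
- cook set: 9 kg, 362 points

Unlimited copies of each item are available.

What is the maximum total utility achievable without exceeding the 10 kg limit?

362

Best packing: cook set — 9 kg, 362 total.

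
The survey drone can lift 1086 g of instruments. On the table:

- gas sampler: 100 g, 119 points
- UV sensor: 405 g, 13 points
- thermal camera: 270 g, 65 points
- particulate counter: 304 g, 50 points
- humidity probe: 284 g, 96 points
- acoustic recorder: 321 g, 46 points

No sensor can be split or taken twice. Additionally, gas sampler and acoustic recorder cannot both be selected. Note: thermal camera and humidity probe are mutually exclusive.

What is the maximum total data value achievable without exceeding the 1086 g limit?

265

By data value per g: gas sampler 1.19, humidity probe 0.34, thermal camera 0.24, particulate counter 0.16 lead.
Best packing: gas sampler + particulate counter + humidity probe — 688 g, 265 total.
Nothing else feasible within 1086 g beats 265.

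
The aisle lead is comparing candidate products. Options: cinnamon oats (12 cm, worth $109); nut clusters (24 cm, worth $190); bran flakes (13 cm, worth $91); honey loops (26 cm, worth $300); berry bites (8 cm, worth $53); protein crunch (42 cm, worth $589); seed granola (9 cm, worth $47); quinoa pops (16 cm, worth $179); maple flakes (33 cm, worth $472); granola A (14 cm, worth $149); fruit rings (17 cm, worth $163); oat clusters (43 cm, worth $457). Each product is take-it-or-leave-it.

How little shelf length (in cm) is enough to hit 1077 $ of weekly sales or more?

Minimise cm subject to total weekly sales ≥ 1077.
berry bites + protein crunch + maple flakes reaches 1114 using 83 cm.
Below 83 cm the best achievable stays under 1077.

83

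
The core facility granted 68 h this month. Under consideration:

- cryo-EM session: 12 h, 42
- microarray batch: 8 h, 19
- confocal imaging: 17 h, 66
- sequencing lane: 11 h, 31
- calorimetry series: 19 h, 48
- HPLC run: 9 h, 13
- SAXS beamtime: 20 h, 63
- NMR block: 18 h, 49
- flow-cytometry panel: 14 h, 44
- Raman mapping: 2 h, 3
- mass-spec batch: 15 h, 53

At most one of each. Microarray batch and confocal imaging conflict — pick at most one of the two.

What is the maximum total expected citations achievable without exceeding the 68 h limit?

Density check — confocal imaging 3.88, mass-spec batch 3.53, cryo-EM session 3.50 are the best per h.
Greedy by ratio would take cryo-EM session + confocal imaging + SAXS beamtime + Raman mapping + mass-spec batch: 66 h used, total 227.
Replace cryo-EM session with flow-cytometry panel: the trade gains 2 net, giving 229 at 68 h.

229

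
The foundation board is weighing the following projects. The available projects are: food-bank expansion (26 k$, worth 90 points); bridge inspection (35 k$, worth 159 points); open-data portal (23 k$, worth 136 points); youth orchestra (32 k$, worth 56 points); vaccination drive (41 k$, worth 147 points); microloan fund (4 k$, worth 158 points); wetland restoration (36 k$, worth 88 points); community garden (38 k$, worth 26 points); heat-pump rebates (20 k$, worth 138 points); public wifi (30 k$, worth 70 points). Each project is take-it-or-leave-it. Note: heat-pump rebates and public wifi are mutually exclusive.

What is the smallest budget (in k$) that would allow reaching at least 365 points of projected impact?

Need the lightest bundle worth ≥ 365.
Taking open-data portal + microloan fund + heat-pump rebates gives 432 (≥ 365) for 47 k$.
Any bundle with less than 47 k$ falls short of 365.

47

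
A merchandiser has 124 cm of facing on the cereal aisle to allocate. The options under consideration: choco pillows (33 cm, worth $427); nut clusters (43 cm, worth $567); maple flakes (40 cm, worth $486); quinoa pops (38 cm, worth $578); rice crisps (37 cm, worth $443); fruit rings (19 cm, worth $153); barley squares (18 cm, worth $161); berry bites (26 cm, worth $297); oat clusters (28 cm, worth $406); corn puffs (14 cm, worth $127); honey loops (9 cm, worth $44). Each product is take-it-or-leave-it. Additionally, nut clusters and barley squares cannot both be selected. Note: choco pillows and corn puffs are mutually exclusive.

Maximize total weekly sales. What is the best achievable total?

1678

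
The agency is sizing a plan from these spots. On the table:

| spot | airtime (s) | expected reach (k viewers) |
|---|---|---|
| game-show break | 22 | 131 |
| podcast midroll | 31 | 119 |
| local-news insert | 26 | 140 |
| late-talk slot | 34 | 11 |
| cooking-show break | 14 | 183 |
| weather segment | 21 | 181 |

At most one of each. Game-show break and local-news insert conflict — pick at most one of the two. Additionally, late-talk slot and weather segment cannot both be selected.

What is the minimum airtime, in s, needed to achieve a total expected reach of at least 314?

Need the lightest bundle worth ≥ 314.
Taking cooking-show break + weather segment gives 364 (≥ 314) for 35 s.
Any bundle with less than 35 s falls short of 314.

35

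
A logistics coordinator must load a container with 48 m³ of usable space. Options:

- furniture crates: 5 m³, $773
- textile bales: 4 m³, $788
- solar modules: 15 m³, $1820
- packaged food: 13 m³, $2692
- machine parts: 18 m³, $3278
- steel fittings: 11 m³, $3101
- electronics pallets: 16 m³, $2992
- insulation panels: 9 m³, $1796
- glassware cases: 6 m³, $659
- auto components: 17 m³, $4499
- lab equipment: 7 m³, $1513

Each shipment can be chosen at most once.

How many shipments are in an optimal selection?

4

Optimal total is 11805.
packaged food + steel fittings + auto components + lab equipment hits 11805 at 48 m³.
All optima have 4 shipments.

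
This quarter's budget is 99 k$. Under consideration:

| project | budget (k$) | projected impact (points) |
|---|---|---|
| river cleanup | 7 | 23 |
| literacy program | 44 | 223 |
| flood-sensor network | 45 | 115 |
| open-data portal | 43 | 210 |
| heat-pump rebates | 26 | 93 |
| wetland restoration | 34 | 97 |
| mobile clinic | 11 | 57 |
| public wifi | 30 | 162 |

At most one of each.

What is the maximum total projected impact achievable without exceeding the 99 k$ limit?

490

A density-first pass picks river cleanup + literacy program + mobile clinic + public wifi — 465 at 92 k$.
The 37 k$ tied up in river cleanup and public wifi is better spent on open-data portal — total rises to 490 (98 k$).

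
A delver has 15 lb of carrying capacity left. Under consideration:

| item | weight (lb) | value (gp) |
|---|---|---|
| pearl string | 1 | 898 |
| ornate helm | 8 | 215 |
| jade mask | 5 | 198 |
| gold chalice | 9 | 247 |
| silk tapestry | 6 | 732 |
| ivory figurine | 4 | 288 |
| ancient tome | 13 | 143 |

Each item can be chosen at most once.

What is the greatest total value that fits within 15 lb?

Taking pearl string + silk tapestry + ivory figurine: 11 lb used, 1918 in value.
The spare 4 lb is too small for any remaining item, and no exchange beats 1918.

1918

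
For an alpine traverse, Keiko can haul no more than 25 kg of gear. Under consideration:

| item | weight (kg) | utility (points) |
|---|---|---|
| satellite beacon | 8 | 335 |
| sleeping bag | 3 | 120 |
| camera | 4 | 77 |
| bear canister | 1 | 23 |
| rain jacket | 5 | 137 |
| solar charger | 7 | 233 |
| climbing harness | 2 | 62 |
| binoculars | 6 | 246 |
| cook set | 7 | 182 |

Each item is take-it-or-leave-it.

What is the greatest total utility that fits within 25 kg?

957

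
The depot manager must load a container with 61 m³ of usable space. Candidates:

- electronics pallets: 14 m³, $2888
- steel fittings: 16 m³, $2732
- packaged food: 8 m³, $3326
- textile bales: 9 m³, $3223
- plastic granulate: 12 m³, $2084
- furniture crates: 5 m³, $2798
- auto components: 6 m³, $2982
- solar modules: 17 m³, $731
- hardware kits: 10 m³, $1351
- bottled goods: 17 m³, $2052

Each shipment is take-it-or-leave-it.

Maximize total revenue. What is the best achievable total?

The ratio heuristic lands on electronics pallets + packaged food + textile bales + plastic granulate + furniture crates + auto components (17301) but leaves 7 m³ idle.
Dropping plastic granulate frees 12 m³; slotting in steel fittings (16 m³) lifts the total to 17949 at 58 m³.
Runner-up electronics pallets + packaged food + textile bales + plastic granulate + furniture crates + auto components tops out at 17301.

17949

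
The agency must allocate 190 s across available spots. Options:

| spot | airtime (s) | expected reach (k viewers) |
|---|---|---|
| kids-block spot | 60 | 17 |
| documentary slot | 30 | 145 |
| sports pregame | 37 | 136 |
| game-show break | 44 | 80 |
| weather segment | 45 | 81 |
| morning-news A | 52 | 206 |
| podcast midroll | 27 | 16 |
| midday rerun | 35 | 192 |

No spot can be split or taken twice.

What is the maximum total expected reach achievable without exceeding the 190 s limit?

Density check — midday rerun 5.49, documentary slot 4.83, morning-news A 3.96 are the best per s.
Best packing: documentary slot + sports pregame + morning-news A + podcast midroll + midday rerun — 181 s, 695 total.

695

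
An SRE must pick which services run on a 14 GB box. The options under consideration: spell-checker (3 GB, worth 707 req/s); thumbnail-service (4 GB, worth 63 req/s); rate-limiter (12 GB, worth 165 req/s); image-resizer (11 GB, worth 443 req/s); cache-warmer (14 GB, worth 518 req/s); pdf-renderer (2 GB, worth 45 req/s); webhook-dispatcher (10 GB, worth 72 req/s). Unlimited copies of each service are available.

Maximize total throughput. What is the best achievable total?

2873

The ratio ordering already packs tightly: 4×spell-checker + pdf-renderer, 14 GB, 2873.
No other feasible combination exceeds 2873.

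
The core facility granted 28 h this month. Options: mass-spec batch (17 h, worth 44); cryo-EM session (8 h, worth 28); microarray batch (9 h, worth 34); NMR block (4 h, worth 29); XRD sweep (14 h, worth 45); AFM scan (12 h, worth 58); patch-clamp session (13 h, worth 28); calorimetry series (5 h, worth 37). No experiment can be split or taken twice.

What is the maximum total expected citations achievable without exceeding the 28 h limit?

129

Density check — calorimetry series 7.40, NMR block 7.25, AFM scan 4.83, microarray batch 3.78 are the best per h.
The ratio heuristic lands on NMR block + AFM scan + calorimetry series (124) but leaves 7 h idle.
Replace NMR block with microarray batch: the trade gains 5 net, giving 129 at 26 h.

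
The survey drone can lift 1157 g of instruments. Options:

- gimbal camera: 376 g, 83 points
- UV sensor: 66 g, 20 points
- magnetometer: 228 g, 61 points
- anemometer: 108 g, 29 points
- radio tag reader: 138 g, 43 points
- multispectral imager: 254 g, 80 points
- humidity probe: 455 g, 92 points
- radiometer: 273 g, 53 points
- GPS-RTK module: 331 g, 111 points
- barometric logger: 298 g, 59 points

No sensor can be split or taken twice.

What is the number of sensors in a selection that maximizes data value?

6

Best achievable data value is 344.
For example UV sensor + magnetometer + anemometer + radio tag reader + multispectral imager + GPS-RTK module achieves it, using 1125 g.
Every optimal selection uses 6 sensors.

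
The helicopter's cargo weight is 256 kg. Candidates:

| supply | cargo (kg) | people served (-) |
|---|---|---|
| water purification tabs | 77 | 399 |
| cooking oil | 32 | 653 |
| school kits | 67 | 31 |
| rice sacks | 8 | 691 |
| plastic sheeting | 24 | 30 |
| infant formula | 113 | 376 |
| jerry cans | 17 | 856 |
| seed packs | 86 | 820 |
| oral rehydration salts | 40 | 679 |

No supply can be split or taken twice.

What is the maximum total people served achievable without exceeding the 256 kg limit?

3730

The ratio heuristic lands on cooking oil + rice sacks + plastic sheeting + jerry cans + seed packs + oral rehydration salts (3729) but leaves 49 kg idle.
Dropping plastic sheeting frees 24 kg; slotting in school kits (67 kg) lifts the total to 3730 at 250 kg.
No other feasible combination exceeds 3730.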